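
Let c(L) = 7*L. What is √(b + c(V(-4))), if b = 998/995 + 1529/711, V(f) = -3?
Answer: 2*I*√248105127565/235815 ≈ 4.2245*I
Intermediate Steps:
b = 2230933/707445 (b = 998*(1/995) + 1529*(1/711) = 998/995 + 1529/711 = 2230933/707445 ≈ 3.1535)
√(b + c(V(-4))) = √(2230933/707445 + 7*(-3)) = √(2230933/707445 - 21) = √(-12625412/707445) = 2*I*√248105127565/235815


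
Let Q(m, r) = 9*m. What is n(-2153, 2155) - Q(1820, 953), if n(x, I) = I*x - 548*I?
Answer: -5837035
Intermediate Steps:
n(x, I) = -548*I + I*x
n(-2153, 2155) - Q(1820, 953) = 2155*(-548 - 2153) - 9*1820 = 2155*(-2701) - 1*16380 = -5820655 - 16380 = -5837035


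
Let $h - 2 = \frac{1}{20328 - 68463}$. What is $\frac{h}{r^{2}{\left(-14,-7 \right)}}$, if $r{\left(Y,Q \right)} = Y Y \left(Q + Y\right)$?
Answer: $\frac{96269}{815476984560} \approx 1.1805 \cdot 10^{-7}$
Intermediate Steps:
$r{\left(Y,Q \right)} = Y^{2} \left(Q + Y\right)$
$h = \frac{96269}{48135}$ ($h = 2 + \frac{1}{20328 - 68463} = 2 + \frac{1}{-48135} = 2 - \frac{1}{48135} = \frac{96269}{48135} \approx 2.0$)
$\frac{h}{r^{2}{\left(-14,-7 \right)}} = \frac{96269}{48135 \left(\left(-14\right)^{2} \left(-7 - 14\right)\right)^{2}} = \frac{96269}{48135 \left(196 \left(-21\right)\right)^{2}} = \frac{96269}{48135 \left(-4116\right)^{2}} = \frac{96269}{48135 \cdot 16941456} = \frac{96269}{48135} \cdot \frac{1}{16941456} = \frac{96269}{815476984560}$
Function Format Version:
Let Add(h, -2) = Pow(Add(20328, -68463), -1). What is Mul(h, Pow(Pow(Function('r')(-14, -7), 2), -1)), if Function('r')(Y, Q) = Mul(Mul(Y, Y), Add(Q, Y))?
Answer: Rational(96269, 815476984560) ≈ 1.1805e-7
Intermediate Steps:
Function('r')(Y, Q) = Mul(Pow(Y, 2), Add(Q, Y))
h = Rational(96269, 48135) (h = Add(2, Pow(Add(20328, -68463), -1)) = Add(2, Pow(-48135, -1)) = Add(2, Rational(-1, 48135)) = Rational(96269, 48135) ≈ 2.0000)
Mul(h, Pow(Pow(Function('r')(-14, -7), 2), -1)) = Mul(Rational(96269, 48135), Pow(Pow(Mul(Pow(-14, 2), Add(-7, -14)), 2), -1)) = Mul(Rational(96269, 48135), Pow(Pow(Mul(196, -21), 2), -1)) = Mul(Rational(96269, 48135), Pow(Pow(-4116, 2), -1)) = Mul(Rational(96269, 48135), Pow(16941456, -1)) = Mul(Rational(96269, 48135), Rational(1, 16941456)) = Rational(96269, 815476984560)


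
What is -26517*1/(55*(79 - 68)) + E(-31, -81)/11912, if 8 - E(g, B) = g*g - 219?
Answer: -158157287/3603380 ≈ -43.891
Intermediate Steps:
E(g, B) = 227 - g² (E(g, B) = 8 - (g*g - 219) = 8 - (g² - 219) = 8 - (-219 + g²) = 8 + (219 - g²) = 227 - g²)
-26517*1/(55*(79 - 68)) + E(-31, -81)/11912 = -26517*1/(55*(79 - 68)) + (227 - 1*(-31)²)/11912 = -26517/(55*11) + (227 - 1*961)*(1/11912) = -26517/605 + (227 - 961)*(1/11912) = -26517*1/605 - 734*1/11912 = -26517/605 - 367/5956 = -158157287/3603380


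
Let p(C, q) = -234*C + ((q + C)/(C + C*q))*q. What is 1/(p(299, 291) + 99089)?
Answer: 43654/1271421287 ≈ 3.4335e-5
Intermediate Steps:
p(C, q) = -234*C + q*(C + q)/(C + C*q) (p(C, q) = -234*C + ((C + q)/(C + C*q))*q = -234*C + q*(C + q)/(C + C*q))
1/(p(299, 291) + 99089) = 1/((291² - 234*299² + 299*291 - 234*291*299²)/(299*(1 + 291)) + 99089) = 1/((1/299)*(84681 - 234*89401 + 87009 - 234*291*89401)/292 + 99089) = 1/((1/299)*(1/292)*(84681 - 20919834 + 87009 - 6087671694) + 99089) = 1/((1/299)*(1/292)*(-6108419838) + 99089) = 1/(-3054209919/43654 + 99089) = 1/(1271421287/43654) = 43654/1271421287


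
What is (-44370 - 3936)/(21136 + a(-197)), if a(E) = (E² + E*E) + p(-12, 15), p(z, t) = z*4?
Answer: -8051/16451 ≈ -0.48939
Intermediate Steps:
p(z, t) = 4*z
a(E) = -48 + 2*E² (a(E) = (E² + E*E) + 4*(-12) = (E² + E²) - 48 = 2*E² - 48 = -48 + 2*E²)
(-44370 - 3936)/(21136 + a(-197)) = (-44370 - 3936)/(21136 + (-48 + 2*(-197)²)) = -48306/(21136 + (-48 + 2*38809)) = -48306/(21136 + (-48 + 77618)) = -48306/(21136 + 77570) = -48306/98706 = -48306*1/98706 = -8051/16451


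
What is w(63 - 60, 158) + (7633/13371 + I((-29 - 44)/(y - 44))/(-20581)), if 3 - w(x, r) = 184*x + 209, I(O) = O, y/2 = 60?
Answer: -15841121867177/20914329876 ≈ -757.43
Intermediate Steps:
y = 120 (y = 2*60 = 120)
w(x, r) = -206 - 184*x (w(x, r) = 3 - (184*x + 209) = 3 - (209 + 184*x) = 3 + (-209 - 184*x) = -206 - 184*x)
w(63 - 60, 158) + (7633/13371 + I((-29 - 44)/(y - 44))/(-20581)) = (-206 - 184*(63 - 60)) + (7633/13371 + ((-29 - 44)/(120 - 44))/(-20581)) = (-206 - 184*3) + (7633*(1/13371) - 73/76*(-1/20581)) = (-206 - 552) + (7633/13371 - 73*1/76*(-1/20581)) = -758 + (7633/13371 - 73/76*(-1/20581)) = -758 + (7633/13371 + 73/1564156) = -758 + 11940178831/20914329876 = -15841121867177/20914329876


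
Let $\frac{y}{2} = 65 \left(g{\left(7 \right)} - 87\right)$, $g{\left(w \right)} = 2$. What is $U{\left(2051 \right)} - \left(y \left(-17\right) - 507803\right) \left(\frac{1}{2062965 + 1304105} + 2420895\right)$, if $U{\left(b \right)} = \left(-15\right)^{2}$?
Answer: $\frac{2608040225428311153}{3367070} \approx 7.7457 \cdot 10^{11}$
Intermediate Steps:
$y = -11050$ ($y = 2 \cdot 65 \left(2 - 87\right) = 2 \cdot 65 \left(-85\right) = 2 \left(-5525\right) = -11050$)
$U{\left(b \right)} = 225$
$U{\left(2051 \right)} - \left(y \left(-17\right) - 507803\right) \left(\frac{1}{2062965 + 1304105} + 2420895\right) = 225 - \left(\left(-11050\right) \left(-17\right) - 507803\right) \left(\frac{1}{2062965 + 1304105} + 2420895\right) = 225 - \left(187850 - 507803\right) \left(\frac{1}{3367070} + 2420895\right) = 225 - - 319953 \left(\frac{1}{3367070} + 2420895\right) = 225 - \left(-319953\right) \frac{8151322927651}{3367070} = 225 - - \frac{2608040224670720403}{3367070} = 225 + \frac{2608040224670720403}{3367070} = \frac{2608040225428311153}{3367070}$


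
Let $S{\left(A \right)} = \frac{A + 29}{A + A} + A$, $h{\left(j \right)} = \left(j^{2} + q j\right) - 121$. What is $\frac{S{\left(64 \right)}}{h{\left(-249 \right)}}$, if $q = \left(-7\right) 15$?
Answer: $\frac{1657}{2253440} \approx 0.00073532$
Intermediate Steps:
$q = -105$
$h{\left(j \right)} = -121 + j^{2} - 105 j$ ($h{\left(j \right)} = \left(j^{2} - 105 j\right) - 121 = -121 + j^{2} - 105 j$)
$S{\left(A \right)} = A + \frac{29 + A}{2 A}$ ($S{\left(A \right)} = \frac{29 + A}{2 A} + A = A + \frac{29 + A}{2 A}$)
$\frac{S{\left(64 \right)}}{h{\left(-249 \right)}} = \frac{\frac{1}{2} + 64 + \frac{29}{2 \cdot 64}}{-121 + \left(-249\right)^{2} - -26145} = \frac{\frac{1}{2} + 64 + \frac{29}{2} \cdot \frac{1}{64}}{-121 + 62001 + 26145} = \frac{\frac{1}{2} + 64 + \frac{29}{128}}{88025} = \frac{8285}{128} \cdot \frac{1}{88025} = \frac{1657}{2253440}$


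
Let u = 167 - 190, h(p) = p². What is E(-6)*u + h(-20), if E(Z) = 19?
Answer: -37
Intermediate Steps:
u = -23
E(-6)*u + h(-20) = 19*(-23) + (-20)² = -437 + 400 = -37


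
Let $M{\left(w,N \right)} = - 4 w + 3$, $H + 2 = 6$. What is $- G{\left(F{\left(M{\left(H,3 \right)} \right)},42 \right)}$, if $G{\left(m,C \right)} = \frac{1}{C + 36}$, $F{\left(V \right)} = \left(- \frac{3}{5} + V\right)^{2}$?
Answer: $- \frac{1}{78} \approx -0.012821$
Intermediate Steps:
$H = 4$ ($H = -2 + 6 = 4$)
$M{\left(w,N \right)} = 3 - 4 w$
$F{\left(V \right)} = \left(- \frac{3}{5} + V\right)^{2}$ ($F{\left(V \right)} = \left(\left(-3\right) \frac{1}{5} + V\right)^{2} = \left(- \frac{3}{5} + V\right)^{2}$)
$G{\left(m,C \right)} = \frac{1}{36 + C}$
$- G{\left(F{\left(M{\left(H,3 \right)} \right)},42 \right)} = - \frac{1}{36 + 42} = - \frac{1}{78}$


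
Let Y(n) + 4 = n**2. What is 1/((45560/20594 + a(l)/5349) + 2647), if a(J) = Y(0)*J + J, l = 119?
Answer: 18359551/48637122894 ≈ 0.00037748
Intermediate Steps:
Y(n) = -4 + n**2
a(J) = -3*J (a(J) = (-4 + 0**2)*J + J = (-4 + 0)*J + J = -4*J + J = -3*J)
1/((45560/20594 + a(l)/5349) + 2647) = 1/((45560/20594 - 3*119/5349) + 2647) = 1/((45560*(1/20594) - 357*1/5349) + 2647) = 1/((22780/10297 - 119/1783) + 2647) = 1/(39391397/18359551 + 2647) = 1/(48637122894/18359551) = 18359551/48637122894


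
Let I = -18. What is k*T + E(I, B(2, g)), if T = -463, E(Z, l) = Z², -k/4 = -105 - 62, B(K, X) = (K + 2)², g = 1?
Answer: -308960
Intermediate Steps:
B(K, X) = (2 + K)²
k = 668 (k = -4*(-105 - 62) = -4*(-167) = 668)
k*T + E(I, B(2, g)) = 668*(-463) + (-18)² = -309284 + 324 = -308960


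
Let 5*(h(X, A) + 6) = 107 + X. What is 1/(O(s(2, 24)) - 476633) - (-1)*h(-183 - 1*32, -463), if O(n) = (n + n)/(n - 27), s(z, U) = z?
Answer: -1644384527/59579145 ≈ -27.600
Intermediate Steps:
h(X, A) = 77/5 + X/5 (h(X, A) = -6 + (107 + X)/5 = -6 + (107/5 + X/5) = 77/5 + X/5)
O(n) = 2*n/(-27 + n) (O(n) = (2*n)/(-27 + n) = 2*n/(-27 + n))
1/(O(s(2, 24)) - 476633) - (-1)*h(-183 - 1*32, -463) = 1/(2*2/(-27 + 2) - 476633) - (-1)*(77/5 + (-183 - 1*32)/5) = 1/(2*2/(-25) - 476633) - (-1)*(77/5 + (-183 - 32)/5) = 1/(2*2*(-1/25) - 476633) - (-1)*(77/5 + (⅕)*(-215)) = 1/(-4/25 - 476633) - (-1)*(77/5 - 43) = 1/(-11915829/25) - (-1)*(-138)/5 = -25/11915829 - 1*138/5 = -25/11915829 - 138/5 = -1644384527/59579145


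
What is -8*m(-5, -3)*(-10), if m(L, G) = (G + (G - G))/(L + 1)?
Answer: 60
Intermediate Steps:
m(L, G) = G/(1 + L) (m(L, G) = (G + 0)/(1 + L) = G/(1 + L))
-8*m(-5, -3)*(-10) = -(-24)/(1 - 5)*(-10) = -(-24)/(-4)*(-10) = -(-24)*(-1)/4*(-10) = -8*¾*(-10) = -6*(-10) = 60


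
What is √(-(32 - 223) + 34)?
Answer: 15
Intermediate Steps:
√(-(32 - 223) + 34) = √(-1*(-191) + 34) = √(191 + 34) = √225 = 15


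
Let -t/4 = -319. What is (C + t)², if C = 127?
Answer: 1968409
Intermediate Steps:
t = 1276 (t = -4*(-319) = 1276)
(C + t)² = (127 + 1276)² = 1403² = 1968409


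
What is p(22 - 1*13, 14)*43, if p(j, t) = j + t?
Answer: 989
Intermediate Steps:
p(22 - 1*13, 14)*43 = ((22 - 1*13) + 14)*43 = ((22 - 13) + 14)*43 = (9 + 14)*43 = 23*43 = 989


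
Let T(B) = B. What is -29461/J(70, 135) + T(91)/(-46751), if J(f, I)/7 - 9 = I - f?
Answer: -1377378349/24217018 ≈ -56.876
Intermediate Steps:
J(f, I) = 63 - 7*f + 7*I (J(f, I) = 63 + 7*(I - f) = 63 + (-7*f + 7*I) = 63 - 7*f + 7*I)
-29461/J(70, 135) + T(91)/(-46751) = -29461/(63 - 7*70 + 7*135) + 91/(-46751) = -29461/(63 - 490 + 945) + 91*(-1/46751) = -29461/518 - 91/46751 = -1377378349/24217018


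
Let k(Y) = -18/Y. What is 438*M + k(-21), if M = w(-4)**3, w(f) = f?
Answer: -196218/7 ≈ -28031.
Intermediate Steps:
M = -64 (M = (-4)**3 = -64)
438*M + k(-21) = 438*(-64) - 18/(-21) = -28032 - 18*(-1/21) = -28032 + 6/7 = -196218/7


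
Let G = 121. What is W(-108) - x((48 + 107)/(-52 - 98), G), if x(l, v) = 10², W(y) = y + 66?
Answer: -142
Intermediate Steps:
W(y) = 66 + y
x(l, v) = 100
W(-108) - x((48 + 107)/(-52 - 98), G) = (66 - 108) - 1*100 = -42 - 100 = -142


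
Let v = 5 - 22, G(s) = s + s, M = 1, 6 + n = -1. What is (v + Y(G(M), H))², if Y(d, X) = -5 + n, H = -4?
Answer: 841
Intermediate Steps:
n = -7 (n = -6 - 1 = -7)
G(s) = 2*s
v = -17
Y(d, X) = -12 (Y(d, X) = -5 - 7 = -12)
(v + Y(G(M), H))² = (-17 - 12)² = (-29)² = 841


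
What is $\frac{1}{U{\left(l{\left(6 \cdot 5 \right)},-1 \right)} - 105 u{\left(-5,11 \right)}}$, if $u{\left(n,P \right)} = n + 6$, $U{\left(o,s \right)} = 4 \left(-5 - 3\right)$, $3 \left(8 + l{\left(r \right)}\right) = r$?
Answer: $- \frac{1}{137} \approx -0.0072993$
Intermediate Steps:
$l{\left(r \right)} = -8 + \frac{r}{3}$
$U{\left(o,s \right)} = -32$ ($U{\left(o,s \right)} = 4 \left(-8\right) = -32$)
$u{\left(n,P \right)} = 6 + n$
$\frac{1}{U{\left(l{\left(6 \cdot 5 \right)},-1 \right)} - 105 u{\left(-5,11 \right)}} = \frac{1}{-32 - 105 \left(6 - 5\right)} = \frac{1}{-32 - 105} = \frac{1}{-137} = - \frac{1}{137}$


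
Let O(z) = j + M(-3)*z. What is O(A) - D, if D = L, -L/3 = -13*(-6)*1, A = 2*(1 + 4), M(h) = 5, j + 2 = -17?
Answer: 265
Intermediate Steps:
j = -19 (j = -2 - 17 = -19)
A = 10 (A = 2*5 = 10)
L = -234 (L = -3*(-13*(-6)) = -234 ≈ -234.00)
D = -234
O(z) = -19 + 5*z
O(A) - D = (-19 + 5*10) - 1*(-234) = (-19 + 50) + 234 = 31 + 234 = 265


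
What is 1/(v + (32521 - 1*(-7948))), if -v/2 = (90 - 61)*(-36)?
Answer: 1/42557 ≈ 2.3498e-5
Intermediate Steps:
v = 2088 (v = -2*(90 - 61)*(-36) = -58*(-36) = -2*(-1044) = 2088)
1/(v + (32521 - 1*(-7948))) = 1/(2088 + (32521 - 1*(-7948))) = 1/(2088 + (32521 + 7948)) = 1/(2088 + 40469) = 1/42557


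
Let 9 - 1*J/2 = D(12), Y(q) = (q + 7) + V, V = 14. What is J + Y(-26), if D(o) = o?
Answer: -11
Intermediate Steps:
Y(q) = 21 + q (Y(q) = (q + 7) + 14 = (7 + q) + 14 = 21 + q)
J = -6 (J = 18 - 2*12 = 18 - 24 = -6)
J + Y(-26) = -6 + (21 - 26) = -6 - 5 = -11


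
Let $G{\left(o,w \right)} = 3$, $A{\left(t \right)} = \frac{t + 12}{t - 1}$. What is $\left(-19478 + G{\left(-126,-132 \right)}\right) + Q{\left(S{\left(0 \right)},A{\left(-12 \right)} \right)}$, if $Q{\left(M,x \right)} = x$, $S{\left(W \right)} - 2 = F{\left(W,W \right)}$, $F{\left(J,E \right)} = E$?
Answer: $-19475$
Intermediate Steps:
$A{\left(t \right)} = \frac{12 + t}{-1 + t}$
$S{\left(W \right)} = 2 + W$
$\left(-19478 + G{\left(-126,-132 \right)}\right) + Q{\left(S{\left(0 \right)},A{\left(-12 \right)} \right)} = \left(-19478 + 3\right) + \frac{12 - 12}{-1 - 12} = -19475 + \frac{1}{-13} \cdot 0 = -19475 - 0 = -19475 + 0 = -19475$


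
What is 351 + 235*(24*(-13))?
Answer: -72969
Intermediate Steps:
351 + 235*(24*(-13)) = 351 + 235*(-312) = 351 - 73320 = -72969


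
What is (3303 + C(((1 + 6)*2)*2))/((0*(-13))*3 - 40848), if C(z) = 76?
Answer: -3379/40848 ≈ -0.082721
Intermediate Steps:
(3303 + C(((1 + 6)*2)*2))/((0*(-13))*3 - 40848) = (3303 + 76)/((0*(-13))*3 - 40848) = 3379/(0*3 - 40848) = 3379/(0 - 40848) = 3379/(-40848) = 3379*(-1/40848) = -3379/40848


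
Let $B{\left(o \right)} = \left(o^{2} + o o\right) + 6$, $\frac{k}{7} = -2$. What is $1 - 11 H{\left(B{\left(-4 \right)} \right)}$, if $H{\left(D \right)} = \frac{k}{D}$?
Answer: $\frac{96}{19} \approx 5.0526$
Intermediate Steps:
$k = -14$ ($k = 7 \left(-2\right) = -14$)
$B{\left(o \right)} = 6 + 2 o^{2}$ ($B{\left(o \right)} = \left(o^{2} + o^{2}\right) + 6 = 2 o^{2} + 6 = 6 + 2 o^{2}$)
$H{\left(D \right)} = - \frac{14}{D}$
$1 - 11 H{\left(B{\left(-4 \right)} \right)} = 1 - 11 \left(- \frac{14}{6 + 2 \left(-4\right)^{2}}\right) = 1 - 11 \left(- \frac{14}{6 + 2 \cdot 16}\right) = 1 - 11 \left(- \frac{14}{6 + 32}\right) = 1 - 11 \left(- \frac{14}{38}\right) = 1 - 11 \left(\left(-14\right) \frac{1}{38}\right) = 1 - - \frac{77}{19} = 1 + \frac{77}{19} = \frac{96}{19}$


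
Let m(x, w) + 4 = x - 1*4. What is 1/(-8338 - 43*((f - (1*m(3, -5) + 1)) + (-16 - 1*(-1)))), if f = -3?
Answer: -1/7736 ≈ -0.00012927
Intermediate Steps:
m(x, w) = -8 + x (m(x, w) = -4 + (x - 1*4) = -4 + (x - 4) = -4 + (-4 + x) = -8 + x)
1/(-8338 - 43*((f - (1*m(3, -5) + 1)) + (-16 - 1*(-1)))) = 1/(-8338 - 43*((-3 - (1*(-8 + 3) + 1)) + (-16 - 1*(-1)))) = 1/(-8338 - 43*((-3 - (1*(-5) + 1)) + (-16 + 1))) = 1/(-8338 - 43*((-3 - (-5 + 1)) - 15)) = 1/(-8338 - 43*((-3 - 1*(-4)) - 15)) = 1/(-8338 - 43*((-3 + 4) - 15)) = 1/(-8338 - 43*(1 - 15)) = 1/(-8338 - 43*(-14)) = 1/(-8338 + 602) = 1/(-7736) = -1/7736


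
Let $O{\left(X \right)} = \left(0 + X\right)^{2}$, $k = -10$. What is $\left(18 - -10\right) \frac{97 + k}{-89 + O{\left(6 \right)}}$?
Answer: $- \frac{2436}{53} \approx -45.962$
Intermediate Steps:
$O{\left(X \right)} = X^{2}$
$\left(18 - -10\right) \frac{97 + k}{-89 + O{\left(6 \right)}} = \left(18 - -10\right) \frac{97 - 10}{-89 + 6^{2}} = \left(18 + 10\right) \frac{87}{-89 + 36} = 28 \frac{87}{-53} = 28 \cdot 87 \left(- \frac{1}{53}\right) = 28 \left(- \frac{87}{53}\right) = - \frac{2436}{53}$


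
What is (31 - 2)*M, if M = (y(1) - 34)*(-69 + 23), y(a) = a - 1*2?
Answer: 46690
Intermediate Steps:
y(a) = -2 + a (y(a) = a - 2 = -2 + a)
M = 1610 (M = ((-2 + 1) - 34)*(-69 + 23) = (-1 - 34)*(-46) = -35*(-46) = 1610)
(31 - 2)*M = (31 - 2)*1610 = 29*1610 = 46690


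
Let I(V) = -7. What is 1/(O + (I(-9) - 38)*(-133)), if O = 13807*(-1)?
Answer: -1/7822 ≈ -0.00012784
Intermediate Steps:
O = -13807
1/(O + (I(-9) - 38)*(-133)) = 1/(-13807 + (-7 - 38)*(-133)) = 1/(-13807 - 45*(-133)) = 1/(-13807 + 5985) = 1/(-7822) = -1/7822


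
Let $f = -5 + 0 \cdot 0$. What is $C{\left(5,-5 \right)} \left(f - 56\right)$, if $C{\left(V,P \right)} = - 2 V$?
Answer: $610$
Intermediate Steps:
$f = -5$ ($f = -5 + 0 = -5$)
$C{\left(5,-5 \right)} \left(f - 56\right) = \left(-2\right) 5 \left(-5 - 56\right) = \left(-10\right) \left(-61\right) = 610$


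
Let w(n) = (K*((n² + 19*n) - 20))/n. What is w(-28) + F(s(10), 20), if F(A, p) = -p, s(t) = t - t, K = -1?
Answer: -82/7 ≈ -11.714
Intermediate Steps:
s(t) = 0
w(n) = (20 - n² - 19*n)/n (w(n) = (-((n² + 19*n) - 20))/n = (-(-20 + n² + 19*n))/n = (20 - n² - 19*n)/n)
w(-28) + F(s(10), 20) = (-19 - 1*(-28) + 20/(-28)) - 1*20 = (-19 + 28 + 20*(-1/28)) - 20 = (-19 + 28 - 5/7) - 20 = 58/7 - 20 = -82/7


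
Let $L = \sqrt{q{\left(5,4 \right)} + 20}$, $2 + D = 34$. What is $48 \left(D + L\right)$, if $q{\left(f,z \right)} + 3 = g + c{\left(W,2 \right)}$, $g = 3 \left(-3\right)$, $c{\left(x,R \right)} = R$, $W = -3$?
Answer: $1536 + 48 \sqrt{10} \approx 1687.8$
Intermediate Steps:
$D = 32$ ($D = -2 + 34 = 32$)
$g = -9$
$q{\left(f,z \right)} = -10$ ($q{\left(f,z \right)} = -3 + \left(-9 + 2\right) = -3 - 7 = -10$)
$L = \sqrt{10}$ ($L = \sqrt{-10 + 20} = \sqrt{10} \approx 3.1623$)
$48 \left(D + L\right) = 48 \left(32 + \sqrt{10}\right) = 1536 + 48 \sqrt{10}$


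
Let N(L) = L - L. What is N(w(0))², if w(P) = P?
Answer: 0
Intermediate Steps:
N(L) = 0
N(w(0))² = 0² = 0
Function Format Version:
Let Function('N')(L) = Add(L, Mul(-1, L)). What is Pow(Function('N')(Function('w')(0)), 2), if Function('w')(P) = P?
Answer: 0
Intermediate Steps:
Function('N')(L) = 0
Pow(Function('N')(Function('w')(0)), 2) = Pow(0, 2) = 0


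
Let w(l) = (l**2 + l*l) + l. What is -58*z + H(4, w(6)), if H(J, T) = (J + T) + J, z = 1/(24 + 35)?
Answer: 5016/59 ≈ 85.017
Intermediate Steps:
w(l) = l + 2*l**2 (w(l) = (l**2 + l**2) + l = 2*l**2 + l = l + 2*l**2)
z = 1/59 ≈ 0.016949
H(J, T) = T + 2*J
-58*z + H(4, w(6)) = -58*1/59 + (6*(1 + 2*6) + 2*4) = -58/59 + (6*(1 + 12) + 8) = -58/59 + (6*13 + 8) = -58/59 + (78 + 8) = -58/59 + 86 = 5016/59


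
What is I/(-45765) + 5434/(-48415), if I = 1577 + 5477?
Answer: -118041284/443142495 ≈ -0.26637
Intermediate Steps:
I = 7054
I/(-45765) + 5434/(-48415) = 7054/(-45765) + 5434/(-48415) = 7054*(-1/45765) + 5434*(-1/48415) = -7054/45765 - 5434/48415 = -118041284/443142495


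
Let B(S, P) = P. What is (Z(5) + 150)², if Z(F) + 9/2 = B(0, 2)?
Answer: 87025/4 ≈ 21756.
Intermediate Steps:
Z(F) = -5/2 (Z(F) = -9/2 + 2 = -5/2)
(Z(5) + 150)² = (-5/2 + 150)² = (295/2)² = 87025/4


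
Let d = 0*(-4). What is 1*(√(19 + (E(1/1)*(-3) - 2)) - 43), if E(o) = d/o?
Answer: -43 + √17 ≈ -38.877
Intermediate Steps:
d = 0
E(o) = 0 (E(o) = 0/o = 0)
1*(√(19 + (E(1/1)*(-3) - 2)) - 43) = 1*(√(19 + (0*(-3) - 2)) - 43) = 1*(√(19 + (0 - 2)) - 43) = 1*(√(19 - 2) - 43) = 1*(√17 - 43) = 1*(-43 + √17) = -43 + √17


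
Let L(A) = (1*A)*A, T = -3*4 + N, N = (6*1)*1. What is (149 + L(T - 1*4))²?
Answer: 62001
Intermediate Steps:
N = 6 (N = 6*1 = 6)
T = -6 (T = -3*4 + 6 = -12 + 6 = -6)
L(A) = A² (L(A) = A*A = A²)
(149 + L(T - 1*4))² = (149 + (-6 - 1*4)²)² = (149 + (-6 - 4)²)² = (149 + (-10)²)² = (149 + 100)² = 249² = 62001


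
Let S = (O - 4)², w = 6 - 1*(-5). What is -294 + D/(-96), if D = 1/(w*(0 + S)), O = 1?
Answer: -2794177/9504 ≈ -294.00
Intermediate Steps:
w = 11 (w = 6 + 5 = 11)
S = 9 (S = (1 - 4)² = (-3)² = 9)
D = 1/99 (D = 1/(11*(0 + 9)) = 1/(11*9) = 1/99 ≈ 0.010101)
-294 + D/(-96) = -294 + (1/99)/(-96) = -294 + (1/99)*(-1/96) = -294 - 1/9504 = -2794177/9504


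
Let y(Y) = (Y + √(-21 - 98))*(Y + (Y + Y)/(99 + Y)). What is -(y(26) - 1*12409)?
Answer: 1465273/125 - 3302*I*√119/125 ≈ 11722.0 - 288.16*I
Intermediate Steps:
y(Y) = (Y + I*√119)*(Y + 2*Y/(99 + Y)) (y(Y) = (Y + √(-119))*(Y + (2*Y)/(99 + Y)) = (Y + I*√119)*(Y + 2*Y/(99 + Y)))
-(y(26) - 1*12409) = -(26*(26² + 101*26 + 101*I*√119 + I*26*√119)/(99 + 26) - 1*12409) = -(26*(676 + 2626 + 101*I*√119 + 26*I*√119)/125 - 12409) = -(26*(1/125)*(3302 + 127*I*√119) - 12409) = -((85852/125 + 3302*I*√119/125) - 12409) = -(-1465273/125 + 3302*I*√119/125) = 1465273/125 - 3302*I*√119/125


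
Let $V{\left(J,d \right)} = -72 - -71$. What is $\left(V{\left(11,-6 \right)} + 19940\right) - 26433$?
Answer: $-6494$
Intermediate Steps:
$V{\left(J,d \right)} = -1$ ($V{\left(J,d \right)} = -72 + 71 = -1$)
$\left(V{\left(11,-6 \right)} + 19940\right) - 26433 = \left(-1 + 19940\right) - 26433 = 19939 - 26433 = -6494$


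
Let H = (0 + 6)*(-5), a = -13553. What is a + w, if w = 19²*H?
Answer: -24383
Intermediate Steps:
H = -30 (H = 6*(-5) = -30)
w = -10830 (w = 19²*(-30) = 361*(-30) = -10830)
a + w = -13553 - 10830 = -24383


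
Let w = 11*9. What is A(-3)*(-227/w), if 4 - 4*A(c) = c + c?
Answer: -1135/198 ≈ -5.7323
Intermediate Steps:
A(c) = 1 - c/2 (A(c) = 1 - (c + c)/4 = 1 - c/2)
w = 99
A(-3)*(-227/w) = (1 - ½*(-3))*(-227/99) = (1 + 3/2)*(-227*1/99) = (5/2)*(-227/99) = -1135/198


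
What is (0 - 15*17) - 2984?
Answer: -3239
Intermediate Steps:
(0 - 15*17) - 2984 = (0 - 255) - 2984 = -255 - 2984 = -3239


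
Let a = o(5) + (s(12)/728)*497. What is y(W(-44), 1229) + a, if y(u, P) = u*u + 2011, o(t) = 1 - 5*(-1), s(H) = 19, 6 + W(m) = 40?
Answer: 331341/104 ≈ 3186.0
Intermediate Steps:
W(m) = 34 (W(m) = -6 + 40 = 34)
o(t) = 6 (o(t) = 1 + 5 = 6)
y(u, P) = 2011 + u² (y(u, P) = u² + 2011 = 2011 + u²)
a = 1973/104 (a = 6 + (19/728)*497 = 6 + 1349/104 = 1973/104 ≈ 18.971)
y(W(-44), 1229) + a = (2011 + 34²) + 1973/104 = (2011 + 1156) + 1973/104 = 3167 + 1973/104 = 331341/104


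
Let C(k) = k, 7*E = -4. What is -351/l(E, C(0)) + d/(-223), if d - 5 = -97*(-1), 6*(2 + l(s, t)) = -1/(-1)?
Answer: 468516/2453 ≈ 191.00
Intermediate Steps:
E = -4/7 (E = (⅐)*(-4) = -4/7 ≈ -0.57143)
l(s, t) = -11/6 (l(s, t) = -2 + (-1/(-1))/6 = -2 + (-1*(-1))/6 = -2 + (⅙)*1 = -2 + ⅙ = -11/6)
d = 102 (d = 5 - 97*(-1) = 5 + 97 = 102)
-351/l(E, C(0)) + d/(-223) = -351/(-11/6) + 102/(-223) = -351*(-6/11) + 102*(-1/223) = 2106/11 - 102/223 = 468516/2453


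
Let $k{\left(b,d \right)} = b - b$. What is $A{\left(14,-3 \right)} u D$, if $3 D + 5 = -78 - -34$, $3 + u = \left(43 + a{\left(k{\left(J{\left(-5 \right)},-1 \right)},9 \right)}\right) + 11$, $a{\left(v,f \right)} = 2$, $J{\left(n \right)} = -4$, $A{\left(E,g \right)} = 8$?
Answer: $- \frac{20776}{3} \approx -6925.3$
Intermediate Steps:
$k{\left(b,d \right)} = 0$
$u = 53$ ($u = -3 + \left(\left(43 + 2\right) + 11\right) = -3 + \left(45 + 11\right) = -3 + 56 = 53$)
$D = - \frac{49}{3}$ ($D = - \frac{5}{3} + \frac{-78 - -34}{3} = - \frac{5}{3} + \frac{-78 + 34}{3} = - \frac{5}{3} + \frac{1}{3} \left(-44\right) = - \frac{5}{3} - \frac{44}{3} = - \frac{49}{3} \approx -16.333$)
$A{\left(14,-3 \right)} u D = 8 \cdot 53 \left(- \frac{49}{3}\right) = 424 \left(- \frac{49}{3}\right) = - \frac{20776}{3}$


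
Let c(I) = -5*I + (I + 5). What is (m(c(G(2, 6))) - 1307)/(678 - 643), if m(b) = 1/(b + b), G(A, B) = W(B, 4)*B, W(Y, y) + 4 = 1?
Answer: -201277/5390 ≈ -37.343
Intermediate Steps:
W(Y, y) = -3 (W(Y, y) = -4 + 1 = -3)
G(A, B) = -3*B
c(I) = 5 - 4*I (c(I) = -5*I + (5 + I) = 5 - 4*I)
m(b) = 1/(2*b)
(m(c(G(2, 6))) - 1307)/(678 - 643) = (1/(2*(5 - (-12)*6)) - 1307)/(678 - 643) = (1/(2*(5 - 4*(-18))) - 1307)/35 = (1/(2*(5 + 72)) - 1307)*(1/35) = ((½)/77 - 1307)*(1/35) = ((½)*(1/77) - 1307)*(1/35) = (1/154 - 1307)*(1/35) = -201277/154*1/35 = -201277/5390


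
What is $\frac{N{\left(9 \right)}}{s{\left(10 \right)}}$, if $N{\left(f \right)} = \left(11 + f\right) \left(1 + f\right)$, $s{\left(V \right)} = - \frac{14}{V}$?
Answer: $- \frac{1000}{7} \approx -142.86$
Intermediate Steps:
$N{\left(f \right)} = \left(1 + f\right) \left(11 + f\right)$
$\frac{N{\left(9 \right)}}{s{\left(10 \right)}} = \frac{11 + 9^{2} + 12 \cdot 9}{\left(-14\right) \frac{1}{10}} = \frac{11 + 81 + 108}{\left(-14\right) \frac{1}{10}} = \frac{200}{- \frac{7}{5}} = 200 \left(- \frac{5}{7}\right) = - \frac{1000}{7}$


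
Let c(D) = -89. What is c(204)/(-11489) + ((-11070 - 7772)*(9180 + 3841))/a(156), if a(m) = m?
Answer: -1409365285307/896142 ≈ -1.5727e+6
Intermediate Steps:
c(204)/(-11489) + ((-11070 - 7772)*(9180 + 3841))/a(156) = -89/(-11489) + ((-11070 - 7772)*(9180 + 3841))/156 = -89*(-1/11489) - 18842*13021*(1/156) = 89/11489 - 245341682*1/156 = 89/11489 - 122670841/78 = -1409365285307/896142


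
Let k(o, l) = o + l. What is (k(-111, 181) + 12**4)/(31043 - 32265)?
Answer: -10403/611 ≈ -17.026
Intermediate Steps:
k(o, l) = l + o
(k(-111, 181) + 12**4)/(31043 - 32265) = ((181 - 111) + 12**4)/(31043 - 32265) = (70 + 20736)/(-1222) = 20806*(-1/1222) = -10403/611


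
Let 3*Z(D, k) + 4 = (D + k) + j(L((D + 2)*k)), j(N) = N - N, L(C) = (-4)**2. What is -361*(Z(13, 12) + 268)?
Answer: -99275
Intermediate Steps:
L(C) = 16
j(N) = 0
Z(D, k) = -4/3 + D/3 + k/3 (Z(D, k) = -4/3 + ((D + k) + 0)/3 = -4/3 + (D + k)/3 = -4/3 + (D/3 + k/3) = -4/3 + D/3 + k/3)
-361*(Z(13, 12) + 268) = -361*((-4/3 + (1/3)*13 + (1/3)*12) + 268) = -361*((-4/3 + 13/3 + 4) + 268) = -361*(7 + 268) = -361*275 = -99275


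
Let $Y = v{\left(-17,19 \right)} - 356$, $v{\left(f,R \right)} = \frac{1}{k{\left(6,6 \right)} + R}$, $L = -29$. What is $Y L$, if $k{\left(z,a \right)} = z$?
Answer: $\frac{258071}{25} \approx 10323.0$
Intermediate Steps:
$v{\left(f,R \right)} = \frac{1}{6 + R}$
$Y = - \frac{8899}{25}$ ($Y = \frac{1}{6 + 19} - 356 = \frac{1}{25} - 356 = - \frac{8899}{25} \approx -355.96$)
$Y L = \left(- \frac{8899}{25}\right) \left(-29\right) = \frac{258071}{25}$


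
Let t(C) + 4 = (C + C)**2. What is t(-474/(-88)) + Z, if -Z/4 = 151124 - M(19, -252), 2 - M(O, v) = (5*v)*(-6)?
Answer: -307154119/484 ≈ -6.3462e+5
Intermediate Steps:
M(O, v) = 2 + 30*v (M(O, v) = 2 - 5*v*(-6) = 2 - (-30)*v = 2 + 30*v)
t(C) = -4 + 4*C**2 (t(C) = -4 + (C + C)**2 = -4 + (2*C)**2 = -4 + 4*C**2)
Z = -634728 (Z = -4*(151124 - (2 + 30*(-252))) = -4*(151124 - (2 - 7560)) = -4*(151124 - 1*(-7558)) = -4*(151124 + 7558) = -4*158682 = -634728)
t(-474/(-88)) + Z = (-4 + 4*(-474/(-88))**2) - 634728 = (-4 + 4*(-474*(-1/88))**2) - 634728 = (-4 + 4*(237/44)**2) - 634728 = (-4 + 4*(56169/1936)) - 634728 = (-4 + 56169/484) - 634728 = 54233/484 - 634728 = -307154119/484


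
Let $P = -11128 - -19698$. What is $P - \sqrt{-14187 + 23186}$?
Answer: $8570 - \sqrt{8999} \approx 8475.1$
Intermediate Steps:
$P = 8570$ ($P = -11128 + 19698 = 8570$)
$P - \sqrt{-14187 + 23186} = 8570 - \sqrt{-14187 + 23186} = 8570 - \sqrt{8999}$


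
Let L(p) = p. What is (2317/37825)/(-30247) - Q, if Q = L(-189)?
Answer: 30890504594/163441825 ≈ 189.00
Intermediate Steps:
Q = -189
(2317/37825)/(-30247) - Q = (2317/37825)/(-30247) - 1*(-189) = (2317*(1/37825))*(-1/30247) + 189 = (2317/37825)*(-1/30247) + 189 = -331/163441825 + 189 = 30890504594/163441825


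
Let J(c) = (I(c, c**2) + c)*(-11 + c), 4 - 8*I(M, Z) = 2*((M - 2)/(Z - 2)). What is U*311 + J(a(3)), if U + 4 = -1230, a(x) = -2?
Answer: -383761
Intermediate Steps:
U = -1234 (U = -4 - 1230 = -1234)
I(M, Z) = 1/2 - (-2 + M)/(4*(-2 + Z)) (I(M, Z) = 1/2 - (M - 2)/(Z - 2)/4 = 1/2 - (-2 + M)/(-2 + Z)/4 = 1/2 - (-2 + M)/(4*(-2 + Z)))
J(c) = (-11 + c)*(c + (-2 - c + 2*c**2)/(4*(-2 + c**2))) (J(c) = ((-2 - c + 2*c**2)/(4*(-2 + c**2)) + c)*(-11 + c) = (c + (-2 - c + 2*c**2)/(4*(-2 + c**2)))*(-11 + c) = (-11 + c)*(c + (-2 - c + 2*c**2)/(4*(-2 + c**2))))
U*311 + J(a(3)) = -1234*311 + (22 - 42*(-2)**3 - 31*(-2)**2 + 4*(-2)**4 + 97*(-2))/(4*(-2 + (-2)**2)) = -383774 + (22 - 42*(-8) - 31*4 + 4*16 - 194)/(4*(-2 + 4)) = -383774 + (1/4)*(22 + 336 - 124 + 64 - 194)/2 = -383774 + (1/4)*(1/2)*104 = -383774 + 13 = -383761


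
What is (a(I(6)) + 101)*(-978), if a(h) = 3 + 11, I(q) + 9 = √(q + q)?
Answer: -112470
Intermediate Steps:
I(q) = -9 + √2*√q (I(q) = -9 + √(q + q) = -9 + √(2*q) = -9 + √2*√q)
a(h) = 14
(a(I(6)) + 101)*(-978) = (14 + 101)*(-978) = 115*(-978) = -112470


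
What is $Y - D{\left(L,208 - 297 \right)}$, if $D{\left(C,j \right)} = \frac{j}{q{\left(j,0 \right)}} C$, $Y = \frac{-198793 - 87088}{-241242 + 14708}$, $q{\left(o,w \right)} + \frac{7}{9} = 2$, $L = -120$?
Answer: $- \frac{1979209399}{226534} \approx -8736.9$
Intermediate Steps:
$q{\left(o,w \right)} = \frac{11}{9}$ ($q{\left(o,w \right)} = - \frac{7}{9} + 2 = \frac{11}{9}$)
$Y = \frac{285881}{226534}$ ($Y = - \frac{285881}{-226534} = \left(-285881\right) \left(- \frac{1}{226534}\right) = \frac{285881}{226534} \approx 1.262$)
$D{\left(C,j \right)} = \frac{9 C j}{11}$ ($D{\left(C,j \right)} = \frac{j}{\frac{11}{9}} C = \frac{9 j}{11} C = \frac{9 C j}{11}$)
$Y - D{\left(L,208 - 297 \right)} = \frac{285881}{226534} - \frac{9}{11} \left(-120\right) \left(208 - 297\right) = \frac{285881}{226534} - \frac{9}{11} \left(-120\right) \left(-89\right) = \frac{285881}{226534} - \frac{96120}{11} = - \frac{1979209399}{226534}$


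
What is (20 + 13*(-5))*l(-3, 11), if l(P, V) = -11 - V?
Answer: 990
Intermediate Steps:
(20 + 13*(-5))*l(-3, 11) = (20 + 13*(-5))*(-11 - 1*11) = (20 - 65)*(-11 - 11) = -45*(-22) = 990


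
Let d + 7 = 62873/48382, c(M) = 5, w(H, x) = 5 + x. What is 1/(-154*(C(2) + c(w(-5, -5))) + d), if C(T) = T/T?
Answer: -48382/44980769 ≈ -0.0010756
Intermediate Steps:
C(T) = 1
d = -275801/48382 (d = -7 + 62873/48382 = -275801/48382 ≈ -5.7005)
1/(-154*(C(2) + c(w(-5, -5))) + d) = 1/(-154*(1 + 5) - 275801/48382) = 1/(-154*6 - 275801/48382) = 1/(-924 - 275801/48382) = 1/(-44980769/48382) = -48382/44980769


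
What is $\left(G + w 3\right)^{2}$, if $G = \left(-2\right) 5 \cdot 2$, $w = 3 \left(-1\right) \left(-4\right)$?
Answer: $256$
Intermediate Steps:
$w = 12$ ($w = \left(-3\right) \left(-4\right) = 12$)
$G = -20$ ($G = \left(-10\right) 2 = -20$)
$\left(G + w 3\right)^{2} = \left(-20 + 12 \cdot 3\right)^{2} = \left(-20 + 36\right)^{2} = 16^{2} = 256$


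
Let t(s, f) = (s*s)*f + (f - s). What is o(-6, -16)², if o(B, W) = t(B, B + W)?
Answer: 652864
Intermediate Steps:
t(s, f) = f - s + f*s² (t(s, f) = s²*f + (f - s) = f*s² + (f - s) = f - s + f*s²)
o(B, W) = W + B²*(B + W) (o(B, W) = (B + W) - B + (B + W)*B² = (B + W) - B + B²*(B + W) = W + B²*(B + W))
o(-6, -16)² = (-16 + (-6)²*(-6 - 16))² = (-16 + 36*(-22))² = (-16 - 792)² = (-808)² = 652864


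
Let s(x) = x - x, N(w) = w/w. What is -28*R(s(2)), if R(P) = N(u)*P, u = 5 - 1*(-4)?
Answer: 0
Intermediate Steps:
u = 9 (u = 5 + 4 = 9)
N(w) = 1
s(x) = 0
R(P) = P (R(P) = 1*P = P)
-28*R(s(2)) = -28*0 = 0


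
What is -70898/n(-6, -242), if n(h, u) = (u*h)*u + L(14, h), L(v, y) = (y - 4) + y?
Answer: 35449/175700 ≈ 0.20176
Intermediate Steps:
L(v, y) = -4 + 2*y (L(v, y) = (-4 + y) + y = -4 + 2*y)
n(h, u) = -4 + 2*h + h*u² (n(h, u) = (u*h)*u + (-4 + 2*h) = (h*u)*u + (-4 + 2*h) = h*u² + (-4 + 2*h) = -4 + 2*h + h*u²)
-70898/n(-6, -242) = -70898/(-4 + 2*(-6) - 6*(-242)²) = -70898/(-4 - 12 - 6*58564) = -70898/(-4 - 12 - 351384) = -70898/(-351400) = -70898*(-1/351400) = 35449/175700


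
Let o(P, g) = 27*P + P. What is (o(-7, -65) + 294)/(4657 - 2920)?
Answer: 98/1737 ≈ 0.056419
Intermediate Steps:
o(P, g) = 28*P
(o(-7, -65) + 294)/(4657 - 2920) = (28*(-7) + 294)/(4657 - 2920) = (-196 + 294)/1737 = 98*(1/1737) = 98/1737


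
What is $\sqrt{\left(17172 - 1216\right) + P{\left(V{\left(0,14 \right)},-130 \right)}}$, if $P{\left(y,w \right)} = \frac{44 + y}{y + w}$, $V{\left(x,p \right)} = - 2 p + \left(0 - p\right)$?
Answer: $\frac{\sqrt{118010490}}{86} \approx 126.32$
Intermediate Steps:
$V{\left(x,p \right)} = - 3 p$ ($V{\left(x,p \right)} = - 2 p - p = - 3 p$)
$P{\left(y,w \right)} = \frac{44 + y}{w + y}$
$\sqrt{\left(17172 - 1216\right) + P{\left(V{\left(0,14 \right)},-130 \right)}} = \sqrt{\left(17172 - 1216\right) + \frac{44 - 42}{-130 - 42}} = \sqrt{15956 + \frac{44 - 42}{-130 - 42}} = \sqrt{15956 + \frac{1}{-172} \cdot 2} = \sqrt{15956 - \frac{1}{86}} = \sqrt{\frac{1372215}{86}} = \frac{\sqrt{118010490}}{86}$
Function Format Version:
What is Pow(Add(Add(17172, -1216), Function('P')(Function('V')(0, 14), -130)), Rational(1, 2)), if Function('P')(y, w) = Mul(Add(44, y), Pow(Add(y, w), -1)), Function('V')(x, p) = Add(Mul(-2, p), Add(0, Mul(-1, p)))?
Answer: Mul(Rational(1, 86), Pow(118010490, Rational(1, 2))) ≈ 126.32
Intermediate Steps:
Function('V')(x, p) = Mul(-3, p) (Function('V')(x, p) = Add(Mul(-2, p), Mul(-1, p)) = Mul(-3, p))
Function('P')(y, w) = Mul(Pow(Add(w, y), -1), Add(44, y)) (Function('P')(y, w) = Mul(Add(44, y), Pow(Add(w, y), -1)) = Mul(Pow(Add(w, y), -1), Add(44, y)))
Pow(Add(Add(17172, -1216), Function('P')(Function('V')(0, 14), -130)), Rational(1, 2)) = Pow(Add(Add(17172, -1216), Mul(Pow(Add(-130, Mul(-3, 14)), -1), Add(44, Mul(-3, 14)))), Rational(1, 2)) = Pow(Add(15956, Mul(Pow(Add(-130, -42), -1), Add(44, -42))), Rational(1, 2)) = Pow(Add(15956, Mul(Pow(-172, -1), 2)), Rational(1, 2)) = Pow(Add(15956, Mul(Rational(-1, 172), 2)), Rational(1, 2)) = Pow(Add(15956, Rational(-1, 86)), Rational(1, 2)) = Pow(Rational(1372215, 86), Rational(1, 2)) = Mul(Rational(1, 86), Pow(118010490, Rational(1, 2)))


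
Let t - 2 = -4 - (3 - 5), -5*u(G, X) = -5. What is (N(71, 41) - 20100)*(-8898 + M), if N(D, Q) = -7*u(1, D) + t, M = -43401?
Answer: 1051575993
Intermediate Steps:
u(G, X) = 1 (u(G, X) = -⅕*(-5) = 1)
t = 0 (t = 2 + (-4 - (3 - 5)) = 2 + (-4 - 1*(-2)) = 2 + (-4 + 2) = 2 - 2 = 0)
N(D, Q) = -7 (N(D, Q) = -7*1 + 0 = -7 + 0 = -7)
(N(71, 41) - 20100)*(-8898 + M) = (-7 - 20100)*(-8898 - 43401) = -20107*(-52299) = 1051575993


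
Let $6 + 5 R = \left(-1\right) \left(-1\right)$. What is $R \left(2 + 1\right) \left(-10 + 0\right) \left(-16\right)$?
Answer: $-480$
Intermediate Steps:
$R = -1$ ($R = - \frac{6}{5} + \frac{\left(-1\right) \left(-1\right)}{5} = - \frac{6}{5} + \frac{1}{5} \cdot 1 = - \frac{6}{5} + \frac{1}{5} = -1$)
$R \left(2 + 1\right) \left(-10 + 0\right) \left(-16\right) = - \left(2 + 1\right) \left(-10 + 0\right) \left(-16\right) = - 3 \left(-10\right) \left(-16\right) = \left(-1\right) \left(-30\right) \left(-16\right) = 30 \left(-16\right) = -480$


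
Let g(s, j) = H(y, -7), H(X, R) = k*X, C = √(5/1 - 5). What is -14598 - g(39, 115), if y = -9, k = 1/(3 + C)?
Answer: -14595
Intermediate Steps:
C = 0 (C = √(5*1 - 5) = √(5 - 5) = √0 = 0)
k = ⅓ (k = 1/(3 + 0) = 1/3 = ⅓ ≈ 0.33333)
H(X, R) = X/3
g(s, j) = -3 (g(s, j) = (⅓)*(-9) = -3)
-14598 - g(39, 115) = -14598 - 1*(-3) = -14598 + 3 = -14595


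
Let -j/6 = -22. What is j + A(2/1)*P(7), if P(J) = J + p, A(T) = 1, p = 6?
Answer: 145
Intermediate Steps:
j = 132 (j = -6*(-22) = 132)
P(J) = 6 + J (P(J) = J + 6 = 6 + J)
j + A(2/1)*P(7) = 132 + 1*(6 + 7) = 132 + 1*13 = 132 + 13 = 145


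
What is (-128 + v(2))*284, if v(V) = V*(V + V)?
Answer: -34080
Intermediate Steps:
v(V) = 2*V**2 (v(V) = V*(2*V) = 2*V**2)
(-128 + v(2))*284 = (-128 + 2*2**2)*284 = (-128 + 2*4)*284 = (-128 + 8)*284 = -120*284 = -34080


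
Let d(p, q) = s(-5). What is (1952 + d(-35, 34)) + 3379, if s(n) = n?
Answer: 5326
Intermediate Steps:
d(p, q) = -5
(1952 + d(-35, 34)) + 3379 = (1952 - 5) + 3379 = 1947 + 3379 = 5326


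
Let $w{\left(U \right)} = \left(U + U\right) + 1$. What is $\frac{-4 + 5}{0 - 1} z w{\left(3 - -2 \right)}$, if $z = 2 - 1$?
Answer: $-11$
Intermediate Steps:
$w{\left(U \right)} = 1 + 2 U$ ($w{\left(U \right)} = 2 U + 1 = 1 + 2 U$)
$z = 1$ ($z = 2 - 1 = 1$)
$\frac{-4 + 5}{0 - 1} z w{\left(3 - -2 \right)} = \frac{-4 + 5}{0 - 1} \cdot 1 \left(1 + 2 \left(3 - -2\right)\right) = 1 \frac{1}{-1} \cdot 1 \left(1 + 2 \left(3 + 2\right)\right) = 1 \left(-1\right) 1 \left(1 + 2 \cdot 5\right) = \left(-1\right) 1 \left(1 + 10\right) = \left(-1\right) 11 = -11$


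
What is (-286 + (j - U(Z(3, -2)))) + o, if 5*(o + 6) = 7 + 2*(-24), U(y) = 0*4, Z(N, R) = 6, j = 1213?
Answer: 4564/5 ≈ 912.80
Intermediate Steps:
U(y) = 0
o = -71/5 (o = -6 + (7 + 2*(-24))/5 = -6 + (7 - 48)/5 = -6 + (⅕)*(-41) = -6 - 41/5 = -71/5 ≈ -14.200)
(-286 + (j - U(Z(3, -2)))) + o = (-286 + (1213 - 1*0)) - 71/5 = (-286 + (1213 + 0)) - 71/5 = (-286 + 1213) - 71/5 = 927 - 71/5 = 4564/5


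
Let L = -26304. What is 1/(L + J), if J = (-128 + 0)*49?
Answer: -1/32576 ≈ -3.0697e-5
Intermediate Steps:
J = -6272 (J = -128*49 = -6272)
1/(L + J) = 1/(-26304 - 6272) = 1/(-32576) = -1/32576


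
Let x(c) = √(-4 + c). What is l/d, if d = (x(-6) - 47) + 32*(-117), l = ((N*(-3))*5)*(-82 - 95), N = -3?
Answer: 30195315/14371691 + 7965*I*√10/14371691 ≈ 2.101 + 0.0017526*I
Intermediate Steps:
l = -7965 (l = (-3*(-3)*5)*(-82 - 95) = (9*5)*(-177) = 45*(-177) = -7965)
d = -3791 + I*√10 (d = (√(-4 - 6) - 47) + 32*(-117) = (√(-10) - 47) - 3744 = (I*√10 - 47) - 3744 = (-47 + I*√10) - 3744 = -3791 + I*√10 ≈ -3791.0 + 3.1623*I)
l/d = -7965/(-3791 + I*√10)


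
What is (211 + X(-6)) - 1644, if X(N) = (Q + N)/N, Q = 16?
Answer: -4304/3 ≈ -1434.7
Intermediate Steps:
X(N) = (16 + N)/N
(211 + X(-6)) - 1644 = (211 + (16 - 6)/(-6)) - 1644 = (211 - ⅙*10) - 1644 = (211 - 5/3) - 1644 = 628/3 - 1644 = -4304/3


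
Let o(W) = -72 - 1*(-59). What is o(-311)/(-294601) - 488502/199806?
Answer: -23985096704/9810507901 ≈ -2.4448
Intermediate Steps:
o(W) = -13 (o(W) = -72 + 59 = -13)
o(-311)/(-294601) - 488502/199806 = -13/(-294601) - 488502/199806 = -13*(-1/294601) - 488502*1/199806 = 13/294601 - 81417/33301 = -23985096704/9810507901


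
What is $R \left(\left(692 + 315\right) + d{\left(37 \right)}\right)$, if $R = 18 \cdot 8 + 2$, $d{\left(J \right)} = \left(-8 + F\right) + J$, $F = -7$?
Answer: $150234$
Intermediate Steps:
$d{\left(J \right)} = -15 + J$ ($d{\left(J \right)} = \left(-8 - 7\right) + J = -15 + J$)
$R = 146$ ($R = 144 + 2 = 146$)
$R \left(\left(692 + 315\right) + d{\left(37 \right)}\right) = 146 \left(\left(692 + 315\right) + \left(-15 + 37\right)\right) = 146 \left(1007 + 22\right) = 146 \cdot 1029 = 150234$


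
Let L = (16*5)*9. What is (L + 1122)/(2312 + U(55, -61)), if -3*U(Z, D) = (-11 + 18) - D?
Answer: 2763/3434 ≈ 0.80460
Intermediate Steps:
U(Z, D) = -7/3 + D/3 (U(Z, D) = -((-11 + 18) - D)/3 = -(7 - D)/3 = -7/3 + D/3)
L = 720 (L = 80*9 = 720)
(L + 1122)/(2312 + U(55, -61)) = (720 + 1122)/(2312 + (-7/3 + (⅓)*(-61))) = 1842/(2312 + (-7/3 - 61/3)) = 1842/(2312 - 68/3) = 1842/(6868/3) = 1842*(3/6868) = 2763/3434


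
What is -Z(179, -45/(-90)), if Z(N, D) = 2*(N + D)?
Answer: -359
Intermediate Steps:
Z(N, D) = 2*D + 2*N (Z(N, D) = 2*(D + N) = 2*D + 2*N)
-Z(179, -45/(-90)) = -(2*(-45/(-90)) + 2*179) = -(2*(-45*(-1/90)) + 358) = -(2*(½) + 358) = -(1 + 358) = -1*359 = -359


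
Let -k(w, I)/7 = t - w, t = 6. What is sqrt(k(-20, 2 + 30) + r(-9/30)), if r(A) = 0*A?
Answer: I*sqrt(182) ≈ 13.491*I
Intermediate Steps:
k(w, I) = -42 + 7*w (k(w, I) = -7*(6 - w) = -42 + 7*w)
r(A) = 0
sqrt(k(-20, 2 + 30) + r(-9/30)) = sqrt((-42 + 7*(-20)) + 0) = sqrt((-42 - 140) + 0) = sqrt(-182 + 0) = sqrt(-182) = I*sqrt(182)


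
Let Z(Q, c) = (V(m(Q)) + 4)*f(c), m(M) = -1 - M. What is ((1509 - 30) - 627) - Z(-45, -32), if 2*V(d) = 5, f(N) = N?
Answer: 1060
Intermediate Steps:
V(d) = 5/2 (V(d) = (½)*5 = 5/2)
Z(Q, c) = 13*c/2 (Z(Q, c) = (5/2 + 4)*c = 13*c/2)
((1509 - 30) - 627) - Z(-45, -32) = ((1509 - 30) - 627) - 13*(-32)/2 = (1479 - 627) - 1*(-208) = 852 + 208 = 1060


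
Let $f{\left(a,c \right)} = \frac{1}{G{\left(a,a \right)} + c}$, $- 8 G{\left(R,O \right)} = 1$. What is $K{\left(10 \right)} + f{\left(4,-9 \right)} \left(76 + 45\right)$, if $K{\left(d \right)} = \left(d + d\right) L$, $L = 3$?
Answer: $\frac{3412}{73} \approx 46.74$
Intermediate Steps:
$G{\left(R,O \right)} = - \frac{1}{8}$ ($G{\left(R,O \right)} = \left(- \frac{1}{8}\right) 1 = - \frac{1}{8}$)
$K{\left(d \right)} = 6 d$ ($K{\left(d \right)} = \left(d + d\right) 3 = 2 d 3 = 6 d$)
$f{\left(a,c \right)} = \frac{1}{- \frac{1}{8} + c}$
$K{\left(10 \right)} + f{\left(4,-9 \right)} \left(76 + 45\right) = 6 \cdot 10 + \frac{8}{-1 + 8 \left(-9\right)} \left(76 + 45\right) = 60 + \frac{8}{-1 - 72} \cdot 121 = 60 + \frac{8}{-73} \cdot 121 = 60 + 8 \left(- \frac{1}{73}\right) 121 = 60 - \frac{968}{73} = \frac{3412}{73}$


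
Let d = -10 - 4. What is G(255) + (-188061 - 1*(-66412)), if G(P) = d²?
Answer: -121453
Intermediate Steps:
d = -14
G(P) = 196 (G(P) = (-14)² = 196)
G(255) + (-188061 - 1*(-66412)) = 196 + (-188061 - 1*(-66412)) = 196 + (-188061 + 66412) = 196 - 121649 = -121453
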